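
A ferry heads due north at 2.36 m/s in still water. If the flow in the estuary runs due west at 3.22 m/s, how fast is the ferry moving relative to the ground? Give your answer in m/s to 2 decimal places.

Taking east as x and north as y: velocity relative to the water = (0.000, 2.360) m/s; the water relative to ground = (-3.220, 0.000) m/s.
Velocity relative to ground = (0.000, 2.360) + (-3.220, 0.000) = (-3.220, 2.360) m/s.
Speed = |(-3.220, 2.360)| = 3.992 m/s.

3.99 m/s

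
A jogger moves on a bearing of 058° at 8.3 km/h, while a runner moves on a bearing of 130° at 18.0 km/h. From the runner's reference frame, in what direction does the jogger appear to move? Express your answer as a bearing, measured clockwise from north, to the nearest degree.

337°

Taking east as x and north as y: jogger velocity = (7.039, 4.398) km/h; runner velocity = (13.789, -11.570) km/h.
Velocity of jogger relative to runner = (7.039, 4.398) − (13.789, -11.570) = (-6.750, 15.969) km/h.
Bearing = atan2(-6.75, 15.97) = 337.09° clockwise from north.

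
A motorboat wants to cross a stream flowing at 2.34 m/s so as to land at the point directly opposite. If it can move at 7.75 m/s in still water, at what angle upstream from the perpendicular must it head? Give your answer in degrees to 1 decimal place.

17.6°

To cancel the current, the upstream component of the motorboat's velocity must equal the flow: 7.75 sin θ = 2.34.
sin θ = 2.34 / 7.75 = 0.3019.
θ = arcsin(0.3019) = 17.574°.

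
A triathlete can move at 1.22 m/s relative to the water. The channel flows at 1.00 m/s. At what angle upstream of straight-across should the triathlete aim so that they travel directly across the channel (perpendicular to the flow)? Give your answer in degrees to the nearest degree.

To cancel the current, the upstream component of the triathlete's velocity must equal the flow: 1.22 sin θ = 1.00.
sin θ = 1.00 / 1.22 = 0.8197.
θ = arcsin(0.8197) = 55.052°.

55°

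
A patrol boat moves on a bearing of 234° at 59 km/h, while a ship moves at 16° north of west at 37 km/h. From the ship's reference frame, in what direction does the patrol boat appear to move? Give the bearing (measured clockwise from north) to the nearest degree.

Taking east as x and north as y: patrol boat velocity = (-47.732, -34.679) km/h; ship velocity = (-35.567, 10.199) km/h.
Velocity of patrol boat relative to ship = (-47.732, -34.679) − (-35.567, 10.199) = (-12.165, -44.878) km/h.
Bearing = atan2(-12.17, -44.88) = 195.17° clockwise from north.

195°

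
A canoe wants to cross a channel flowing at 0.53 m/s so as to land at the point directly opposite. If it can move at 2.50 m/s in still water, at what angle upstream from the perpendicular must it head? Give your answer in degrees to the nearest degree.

12°

To cancel the current, the upstream component of the canoe's velocity must equal the flow: 2.50 sin θ = 0.53.
sin θ = 0.53 / 2.50 = 0.2120.
θ = arcsin(0.2120) = 12.240°.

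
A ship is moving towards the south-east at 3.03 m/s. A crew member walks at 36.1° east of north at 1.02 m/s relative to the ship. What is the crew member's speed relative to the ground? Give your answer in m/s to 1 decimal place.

3.0 m/s

Taking east as x and north as y: ship velocity = (2.143, -2.143) m/s; crew member velocity relative to ship = (0.601, 0.824) m/s.
Velocity relative to ground = (2.143, -2.143) + (0.601, 0.824) = (2.744, -1.318) m/s.
Speed = |(2.744, -1.318)| = 3.044 m/s.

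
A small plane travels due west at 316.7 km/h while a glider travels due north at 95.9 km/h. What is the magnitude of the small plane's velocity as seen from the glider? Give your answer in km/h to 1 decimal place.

Taking east as x and north as y: small plane velocity = (-316.700, 0.000) km/h; glider velocity = (0.000, 95.900) km/h.
Velocity of small plane relative to glider = (-316.700, 0.000) − (0.000, 95.900) = (-316.700, -95.900) km/h.
Magnitude = |(-316.700, -95.900)| = 330.901 km/h.

330.9 km/h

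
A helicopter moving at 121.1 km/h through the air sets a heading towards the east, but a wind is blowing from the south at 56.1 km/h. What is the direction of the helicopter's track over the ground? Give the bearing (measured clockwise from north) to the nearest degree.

065°

Taking east as x and north as y: velocity relative to the air = (121.100, 0.000) km/h; the air relative to ground = (0.000, 56.100) km/h.
Velocity relative to ground = (121.100, 0.000) + (0.000, 56.100) = (121.100, 56.100) km/h.
Bearing = atan2(121.10, 56.10) = 65.14° clockwise from north.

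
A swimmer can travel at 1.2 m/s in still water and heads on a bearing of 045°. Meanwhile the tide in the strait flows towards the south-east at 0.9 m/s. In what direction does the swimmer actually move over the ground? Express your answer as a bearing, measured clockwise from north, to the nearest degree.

Taking east as x and north as y: velocity relative to the water = (0.849, 0.849) m/s; the water relative to ground = (0.636, -0.636) m/s.
Velocity relative to ground = (0.849, 0.849) + (0.636, -0.636) = (1.485, 0.212) m/s.
Bearing = atan2(1.48, 0.21) = 81.87° clockwise from north.

082°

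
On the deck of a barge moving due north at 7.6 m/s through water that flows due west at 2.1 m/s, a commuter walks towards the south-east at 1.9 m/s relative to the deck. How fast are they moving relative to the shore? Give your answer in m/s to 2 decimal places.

In east/north components (m/s): commuter relative to barge = (1.344, -1.344); barge relative to water = (0.000, 7.600); water relative to ground = (-2.100, 0.000).
Sum = (-0.756, 6.256) m/s.
Speed = |(-0.756, 6.256)| = 6.302 m/s.

6.30 m/s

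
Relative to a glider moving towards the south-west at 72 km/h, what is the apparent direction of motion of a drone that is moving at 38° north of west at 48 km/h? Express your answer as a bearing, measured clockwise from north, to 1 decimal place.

009.2°

Taking east as x and north as y: drone velocity = (-37.825, 29.552) km/h; glider velocity = (-50.912, -50.912) km/h.
Velocity of drone relative to glider = (-37.825, 29.552) − (-50.912, -50.912) = (13.087, 80.463) km/h.
Bearing = atan2(13.09, 80.46) = 9.24° clockwise from north.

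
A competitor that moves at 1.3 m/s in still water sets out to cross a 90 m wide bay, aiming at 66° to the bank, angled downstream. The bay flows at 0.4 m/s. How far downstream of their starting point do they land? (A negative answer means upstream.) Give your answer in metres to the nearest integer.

70 m

Perpendicular speed = 1.188 m/s; crossing time = 90 / 1.188 = 75.783 s.
Net downstream speed = 0.929 m/s.
Drift = 0.929 × 75.783 = 70.384 m (downstream).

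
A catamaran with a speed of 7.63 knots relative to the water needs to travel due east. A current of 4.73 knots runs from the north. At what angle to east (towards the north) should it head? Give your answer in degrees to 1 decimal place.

The current pushes perpendicular to the desired track; the heading must have a component into the current equal to 4.73 knots: 7.63 sin θ = 4.73.
sin θ = 0.6199, so θ = 38.310°.

38.3°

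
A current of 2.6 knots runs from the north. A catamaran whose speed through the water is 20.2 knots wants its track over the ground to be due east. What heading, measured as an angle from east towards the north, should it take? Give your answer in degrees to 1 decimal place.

The current pushes perpendicular to the desired track; the heading must have a component into the current equal to 2.6 knots: 20.2 sin θ = 2.6.
sin θ = 0.1287, so θ = 7.395°.

7.4°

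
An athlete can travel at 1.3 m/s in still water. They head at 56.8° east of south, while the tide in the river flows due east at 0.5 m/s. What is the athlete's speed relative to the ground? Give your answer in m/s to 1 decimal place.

Taking east as x and north as y: velocity relative to the water = (1.088, -0.712) m/s; the water relative to ground = (0.500, 0.000) m/s.
Velocity relative to ground = (1.088, -0.712) + (0.500, 0.000) = (1.588, -0.712) m/s.
Speed = |(1.588, -0.712)| = 1.740 m/s.

1.7 m/s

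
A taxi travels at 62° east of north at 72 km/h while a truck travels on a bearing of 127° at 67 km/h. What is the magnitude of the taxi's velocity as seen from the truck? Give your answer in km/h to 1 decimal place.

Taking east as x and north as y: taxi velocity = (63.572, 33.802) km/h; truck velocity = (53.509, -40.322) km/h.
Velocity of taxi relative to truck = (63.572, 33.802) − (53.509, -40.322) = (10.064, 74.124) km/h.
Magnitude = |(10.064, 74.124)| = 74.804 km/h.

74.8 km/h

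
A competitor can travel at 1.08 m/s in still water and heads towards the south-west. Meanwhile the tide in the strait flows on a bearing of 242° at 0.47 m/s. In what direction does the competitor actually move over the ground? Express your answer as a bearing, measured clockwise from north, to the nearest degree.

Taking east as x and north as y: velocity relative to the water = (-0.764, -0.764) m/s; the water relative to ground = (-0.415, -0.221) m/s.
Velocity relative to ground = (-0.764, -0.764) + (-0.415, -0.221) = (-1.179, -0.984) m/s.
Bearing = atan2(-1.18, -0.98) = 230.13° clockwise from north.

230°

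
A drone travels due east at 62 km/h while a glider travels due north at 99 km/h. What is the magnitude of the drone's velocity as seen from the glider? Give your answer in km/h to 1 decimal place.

116.8 km/h

Taking east as x and north as y: drone velocity = (62.000, 0.000) km/h; glider velocity = (0.000, 99.000) km/h.
Velocity of drone relative to glider = (62.000, 0.000) − (0.000, 99.000) = (62.000, -99.000) km/h.
Magnitude = |(62.000, -99.000)| = 116.812 km/h.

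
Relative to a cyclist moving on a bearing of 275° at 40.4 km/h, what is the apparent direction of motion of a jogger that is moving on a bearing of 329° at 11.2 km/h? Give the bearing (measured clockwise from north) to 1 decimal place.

080.0°

Taking east as x and north as y: jogger velocity = (-5.768, 9.600) km/h; cyclist velocity = (-40.246, 3.521) km/h.
Velocity of jogger relative to cyclist = (-5.768, 9.600) − (-40.246, 3.521) = (34.478, 6.079) km/h.
Bearing = atan2(34.48, 6.08) = 80.00° clockwise from north.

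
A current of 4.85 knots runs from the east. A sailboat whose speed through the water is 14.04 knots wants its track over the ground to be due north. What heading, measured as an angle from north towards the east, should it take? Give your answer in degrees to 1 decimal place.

20.2°

The current pushes perpendicular to the desired track; the heading must have a component into the current equal to 4.85 knots: 14.04 sin θ = 4.85.
sin θ = 0.3454, so θ = 20.209°.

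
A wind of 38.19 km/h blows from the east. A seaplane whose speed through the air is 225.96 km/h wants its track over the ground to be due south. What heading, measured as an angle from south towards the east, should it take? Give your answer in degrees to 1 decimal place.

The wind pushes perpendicular to the desired track; the heading must have a component into the wind equal to 38.19 km/h: 225.96 sin θ = 38.19.
sin θ = 0.1690, so θ = 9.730°.

9.7°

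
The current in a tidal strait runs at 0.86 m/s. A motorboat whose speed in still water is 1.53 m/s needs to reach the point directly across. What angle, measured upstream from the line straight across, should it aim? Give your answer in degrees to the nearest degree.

To cancel the current, the upstream component of the motorboat's velocity must equal the flow: 1.53 sin θ = 0.86.
sin θ = 0.86 / 1.53 = 0.5621.
θ = arcsin(0.5621) = 34.201°.

34°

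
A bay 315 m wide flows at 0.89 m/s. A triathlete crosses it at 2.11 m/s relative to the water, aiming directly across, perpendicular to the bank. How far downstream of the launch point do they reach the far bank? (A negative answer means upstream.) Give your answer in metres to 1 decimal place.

Perpendicular speed = 2.110 m/s; crossing time = 315 / 2.110 = 149.289 s.
Net downstream speed = 0.890 m/s.
Drift = 0.890 × 149.289 = 132.867 m (downstream).

132.9 m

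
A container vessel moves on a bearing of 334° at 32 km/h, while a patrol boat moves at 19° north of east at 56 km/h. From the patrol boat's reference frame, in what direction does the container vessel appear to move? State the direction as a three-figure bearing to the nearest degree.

279°

Taking east as x and north as y: container vessel velocity = (-14.028, 28.761) km/h; patrol boat velocity = (52.949, 18.232) km/h.
Velocity of container vessel relative to patrol boat = (-14.028, 28.761) − (52.949, 18.232) = (-66.977, 10.530) km/h.
Bearing = atan2(-66.98, 10.53) = 278.93° clockwise from north.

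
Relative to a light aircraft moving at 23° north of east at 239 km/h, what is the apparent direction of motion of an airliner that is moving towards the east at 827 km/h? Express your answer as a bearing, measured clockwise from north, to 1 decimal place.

Taking east as x and north as y: airliner velocity = (827.000, 0.000) km/h; light aircraft velocity = (220.001, 93.385) km/h.
Velocity of airliner relative to light aircraft = (827.000, 0.000) − (220.001, 93.385) = (606.999, -93.385) km/h.
Bearing = atan2(607.00, -93.38) = 98.75° clockwise from north.

098.7°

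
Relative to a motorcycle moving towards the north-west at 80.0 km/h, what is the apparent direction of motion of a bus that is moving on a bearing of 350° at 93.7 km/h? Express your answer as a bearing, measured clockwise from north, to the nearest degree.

048°

Taking east as x and north as y: bus velocity = (-16.271, 92.276) km/h; motorcycle velocity = (-56.569, 56.569) km/h.
Velocity of bus relative to motorcycle = (-16.271, 92.276) − (-56.569, 56.569) = (40.298, 35.708) km/h.
Bearing = atan2(40.30, 35.71) = 48.46° clockwise from north.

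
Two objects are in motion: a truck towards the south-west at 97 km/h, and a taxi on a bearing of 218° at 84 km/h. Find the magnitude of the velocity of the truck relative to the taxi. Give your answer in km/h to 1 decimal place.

17.0 km/h

Taking east as x and north as y: truck velocity = (-68.589, -68.589) km/h; taxi velocity = (-51.716, -66.193) km/h.
Velocity of truck relative to taxi = (-68.589, -68.589) − (-51.716, -66.193) = (-16.874, -2.396) km/h.
Magnitude = |(-16.874, -2.396)| = 17.043 km/h.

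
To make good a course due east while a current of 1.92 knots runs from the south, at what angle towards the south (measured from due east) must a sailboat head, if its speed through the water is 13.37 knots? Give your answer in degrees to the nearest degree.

The current pushes perpendicular to the desired track; the heading must have a component into the current equal to 1.92 knots: 13.37 sin θ = 1.92.
sin θ = 0.1436, so θ = 8.257°.

8°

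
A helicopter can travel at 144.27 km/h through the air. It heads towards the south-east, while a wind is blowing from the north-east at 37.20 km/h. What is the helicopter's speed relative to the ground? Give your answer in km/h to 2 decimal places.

Taking east as x and north as y: velocity relative to the air = (102.014, -102.014) km/h; the air relative to ground = (-26.304, -26.304) km/h.
Velocity relative to ground = (102.014, -102.014) + (-26.304, -26.304) = (75.710, -128.319) km/h.
Speed = |(75.710, -128.319)| = 148.989 km/h.

148.99 km/h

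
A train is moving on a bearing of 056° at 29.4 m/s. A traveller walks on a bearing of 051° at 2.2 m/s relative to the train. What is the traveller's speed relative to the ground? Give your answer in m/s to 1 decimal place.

Taking east as x and north as y: train velocity = (24.374, 16.440) m/s; traveller velocity relative to train = (1.710, 1.385) m/s.
Velocity relative to ground = (24.374, 16.440) + (1.710, 1.385) = (26.083, 17.825) m/s.
Speed = |(26.083, 17.825)| = 31.592 m/s.

31.6 m/s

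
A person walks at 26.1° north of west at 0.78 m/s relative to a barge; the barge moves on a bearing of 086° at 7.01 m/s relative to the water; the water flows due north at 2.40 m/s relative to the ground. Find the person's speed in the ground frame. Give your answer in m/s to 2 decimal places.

In east/north components (m/s): person relative to barge = (-0.700, 0.343); barge relative to water = (6.993, 0.489); water relative to ground = (0.000, 2.400).
Sum = (6.292, 3.232) m/s.
Speed = |(6.292, 3.232)| = 7.074 m/s.

7.07 m/s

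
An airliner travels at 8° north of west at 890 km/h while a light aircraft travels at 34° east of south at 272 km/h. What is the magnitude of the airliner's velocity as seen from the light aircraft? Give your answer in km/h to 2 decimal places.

Taking east as x and north as y: airliner velocity = (-881.339, 123.864) km/h; light aircraft velocity = (152.100, -225.498) km/h.
Velocity of airliner relative to light aircraft = (-881.339, 123.864) − (152.100, -225.498) = (-1033.439, 349.362) km/h.
Magnitude = |(-1033.439, 349.362)| = 1090.894 km/h.

1090.89 km/h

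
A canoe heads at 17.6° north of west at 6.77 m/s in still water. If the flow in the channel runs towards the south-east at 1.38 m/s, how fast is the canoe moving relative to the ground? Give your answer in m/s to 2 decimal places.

5.58 m/s

Taking east as x and north as y: velocity relative to the water = (-6.453, 2.047) m/s; the water relative to ground = (0.976, -0.976) m/s.
Velocity relative to ground = (-6.453, 2.047) + (0.976, -0.976) = (-5.477, 1.071) m/s.
Speed = |(-5.477, 1.071)| = 5.581 m/s.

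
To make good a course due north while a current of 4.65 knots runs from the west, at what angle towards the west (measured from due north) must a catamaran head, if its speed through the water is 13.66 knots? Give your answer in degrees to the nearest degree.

20°

The current pushes perpendicular to the desired track; the heading must have a component into the current equal to 4.65 knots: 13.66 sin θ = 4.65.
sin θ = 0.3404, so θ = 19.902°.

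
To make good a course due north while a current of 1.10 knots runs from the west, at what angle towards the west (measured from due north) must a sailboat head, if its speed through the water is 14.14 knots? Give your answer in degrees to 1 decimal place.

4.5°

The current pushes perpendicular to the desired track; the heading must have a component into the current equal to 1.10 knots: 14.14 sin θ = 1.10.
sin θ = 0.0778, so θ = 4.462°.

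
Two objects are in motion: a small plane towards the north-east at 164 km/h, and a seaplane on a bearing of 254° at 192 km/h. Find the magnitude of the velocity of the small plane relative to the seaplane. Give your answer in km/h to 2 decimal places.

344.73 km/h

Taking east as x and north as y: small plane velocity = (115.966, 115.966) km/h; seaplane velocity = (-184.562, -52.922) km/h.
Velocity of small plane relative to seaplane = (115.966, 115.966) − (-184.562, -52.922) = (300.528, 168.888) km/h.
Magnitude = |(300.528, 168.888)| = 344.732 km/h.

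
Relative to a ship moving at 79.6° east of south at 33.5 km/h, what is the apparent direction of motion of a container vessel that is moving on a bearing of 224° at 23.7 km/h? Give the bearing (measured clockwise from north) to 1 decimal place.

Taking east as x and north as y: container vessel velocity = (-16.463, -17.048) km/h; ship velocity = (32.950, -6.047) km/h.
Velocity of container vessel relative to ship = (-16.463, -17.048) − (32.950, -6.047) = (-49.413, -11.001) km/h.
Bearing = atan2(-49.41, -11.00) = 257.45° clockwise from north.

257.4°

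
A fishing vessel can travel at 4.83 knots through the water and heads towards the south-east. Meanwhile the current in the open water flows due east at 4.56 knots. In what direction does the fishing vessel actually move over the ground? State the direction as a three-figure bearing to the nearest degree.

Taking east as x and north as y: velocity relative to the water = (3.415, -3.415) knots; the water relative to ground = (4.560, 0.000) knots.
Velocity relative to ground = (3.415, -3.415) + (4.560, 0.000) = (7.975, -3.415) knots.
Bearing = atan2(7.98, -3.42) = 113.18° clockwise from north.

113°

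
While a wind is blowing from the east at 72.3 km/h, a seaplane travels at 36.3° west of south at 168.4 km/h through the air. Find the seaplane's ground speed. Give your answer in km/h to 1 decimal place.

219.1 km/h

Taking east as x and north as y: velocity relative to the air = (-99.695, -135.718) km/h; the air relative to ground = (-72.300, 0.000) km/h.
Velocity relative to ground = (-99.695, -135.718) + (-72.300, 0.000) = (-171.995, -135.718) km/h.
Speed = |(-171.995, -135.718)| = 219.093 km/h.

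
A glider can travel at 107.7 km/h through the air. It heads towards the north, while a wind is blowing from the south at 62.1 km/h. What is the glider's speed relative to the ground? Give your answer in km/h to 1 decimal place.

Taking east as x and north as y: velocity relative to the air = (0.000, 107.700) km/h; the air relative to ground = (0.000, 62.100) km/h.
Velocity relative to ground = (0.000, 107.700) + (0.000, 62.100) = (0.000, 169.800) km/h.
Speed = |(0.000, 169.800)| = 169.800 km/h.

169.8 km/h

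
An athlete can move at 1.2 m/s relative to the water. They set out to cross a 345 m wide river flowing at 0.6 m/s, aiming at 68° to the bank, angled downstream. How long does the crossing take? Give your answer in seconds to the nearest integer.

310 s

The component of the athlete's velocity perpendicular to the bank is 1.2 × sin 68° = 1.113 m/s.
The current is parallel to the bank, so it does not affect the crossing time.
Time = 345 / 1.113 = 310.079 s.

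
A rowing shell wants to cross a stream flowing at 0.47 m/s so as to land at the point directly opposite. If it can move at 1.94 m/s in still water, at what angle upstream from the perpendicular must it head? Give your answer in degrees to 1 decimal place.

14.0°

To cancel the current, the upstream component of the rowing shell's velocity must equal the flow: 1.94 sin θ = 0.47.
sin θ = 0.47 / 1.94 = 0.2423.
θ = arcsin(0.2423) = 14.020°.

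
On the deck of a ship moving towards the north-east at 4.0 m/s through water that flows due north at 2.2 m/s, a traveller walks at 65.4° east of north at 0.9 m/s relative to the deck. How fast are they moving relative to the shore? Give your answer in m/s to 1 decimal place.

6.5 m/s

In east/north components (m/s): traveller relative to ship = (0.818, 0.375); ship relative to water = (2.828, 2.828); water relative to ground = (0.000, 2.200).
Sum = (3.647, 5.403) m/s.
Speed = |(3.647, 5.403)| = 6.519 m/s.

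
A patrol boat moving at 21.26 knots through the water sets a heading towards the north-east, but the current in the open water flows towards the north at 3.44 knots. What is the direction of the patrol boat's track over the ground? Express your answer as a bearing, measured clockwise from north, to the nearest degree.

Taking east as x and north as y: velocity relative to the water = (15.033, 15.033) knots; the water relative to ground = (0.000, 3.440) knots.
Velocity relative to ground = (15.033, 15.033) + (0.000, 3.440) = (15.033, 18.473) knots.
Bearing = atan2(15.03, 18.47) = 39.14° clockwise from north.

039°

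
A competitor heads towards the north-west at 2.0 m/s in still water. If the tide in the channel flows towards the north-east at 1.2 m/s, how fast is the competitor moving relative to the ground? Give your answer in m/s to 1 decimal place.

2.3 m/s

Taking east as x and north as y: velocity relative to the water = (-1.414, 1.414) m/s; the water relative to ground = (0.849, 0.849) m/s.
Velocity relative to ground = (-1.414, 1.414) + (0.849, 0.849) = (-0.566, 2.263) m/s.
Speed = |(-0.566, 2.263)| = 2.332 m/s.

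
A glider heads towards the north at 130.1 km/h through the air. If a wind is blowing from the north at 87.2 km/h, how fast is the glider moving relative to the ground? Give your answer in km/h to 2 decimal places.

42.90 km/h

Taking east as x and north as y: velocity relative to the air = (0.000, 130.100) km/h; the air relative to ground = (0.000, -87.200) km/h.
Velocity relative to ground = (0.000, 130.100) + (0.000, -87.200) = (0.000, 42.900) km/h.
Speed = |(0.000, 42.900)| = 42.900 km/h.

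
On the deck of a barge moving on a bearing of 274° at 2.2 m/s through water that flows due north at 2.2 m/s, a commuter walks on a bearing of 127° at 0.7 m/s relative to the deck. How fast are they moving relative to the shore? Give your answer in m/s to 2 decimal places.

In east/north components (m/s): commuter relative to barge = (0.559, -0.421); barge relative to water = (-2.195, 0.153); water relative to ground = (0.000, 2.200).
Sum = (-1.636, 1.932) m/s.
Speed = |(-1.636, 1.932)| = 2.532 m/s.

2.53 m/s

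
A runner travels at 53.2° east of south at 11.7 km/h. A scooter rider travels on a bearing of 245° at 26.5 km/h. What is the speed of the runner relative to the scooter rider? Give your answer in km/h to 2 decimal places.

33.65 km/h

Taking east as x and north as y: runner velocity = (9.369, -7.009) km/h; scooter rider velocity = (-24.017, -11.199) km/h.
Velocity of runner relative to scooter rider = (9.369, -7.009) − (-24.017, -11.199) = (33.386, 4.191) km/h.
Magnitude = |(33.386, 4.191)| = 33.648 km/h.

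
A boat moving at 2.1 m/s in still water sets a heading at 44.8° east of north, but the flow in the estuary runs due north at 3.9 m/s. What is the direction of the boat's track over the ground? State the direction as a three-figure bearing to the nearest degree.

015°

Taking east as x and north as y: velocity relative to the water = (1.480, 1.490) m/s; the water relative to ground = (0.000, 3.900) m/s.
Velocity relative to ground = (1.480, 1.490) + (0.000, 3.900) = (1.480, 5.390) m/s.
Bearing = atan2(1.48, 5.39) = 15.35° clockwise from north.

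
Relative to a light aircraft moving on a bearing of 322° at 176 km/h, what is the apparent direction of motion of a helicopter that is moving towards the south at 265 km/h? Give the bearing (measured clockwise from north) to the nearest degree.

165°

Taking east as x and north as y: helicopter velocity = (0.000, -265.000) km/h; light aircraft velocity = (-108.356, 138.690) km/h.
Velocity of helicopter relative to light aircraft = (0.000, -265.000) − (-108.356, 138.690) = (108.356, -403.690) km/h.
Bearing = atan2(108.36, -403.69) = 164.98° clockwise from north.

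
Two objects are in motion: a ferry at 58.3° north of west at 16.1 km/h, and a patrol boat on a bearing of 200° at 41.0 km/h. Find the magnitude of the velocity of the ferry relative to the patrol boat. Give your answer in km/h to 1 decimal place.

52.5 km/h

Taking east as x and north as y: ferry velocity = (-8.460, 13.698) km/h; patrol boat velocity = (-14.023, -38.527) km/h.
Velocity of ferry relative to patrol boat = (-8.460, 13.698) − (-14.023, -38.527) = (5.563, 52.225) km/h.
Magnitude = |(5.563, 52.225)| = 52.521 km/h.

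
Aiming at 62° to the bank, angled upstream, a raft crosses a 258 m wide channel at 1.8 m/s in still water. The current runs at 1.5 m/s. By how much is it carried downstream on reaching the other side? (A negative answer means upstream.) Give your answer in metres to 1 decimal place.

Perpendicular speed = 1.589 m/s; crossing time = 258 / 1.589 = 162.335 s.
Net downstream speed = 0.655 m/s.
Drift = 0.655 × 162.335 = 106.322 m (downstream).

106.3 m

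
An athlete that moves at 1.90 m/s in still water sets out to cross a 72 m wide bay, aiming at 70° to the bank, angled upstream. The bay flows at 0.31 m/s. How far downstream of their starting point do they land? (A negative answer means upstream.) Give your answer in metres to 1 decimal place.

Perpendicular speed = 1.785 m/s; crossing time = 72 / 1.785 = 40.327 s.
Net downstream speed = -0.340 m/s.
Drift = -0.340 × 40.327 = -13.705 m (upstream).

-13.7 m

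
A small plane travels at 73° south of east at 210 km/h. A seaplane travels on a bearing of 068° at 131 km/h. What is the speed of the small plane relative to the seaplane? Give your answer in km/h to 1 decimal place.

Taking east as x and north as y: small plane velocity = (61.398, -200.824) km/h; seaplane velocity = (121.461, 49.073) km/h.
Velocity of small plane relative to seaplane = (61.398, -200.824) − (121.461, 49.073) = (-60.063, -249.897) km/h.
Magnitude = |(-60.063, -249.897)| = 257.014 km/h.

257.0 km/h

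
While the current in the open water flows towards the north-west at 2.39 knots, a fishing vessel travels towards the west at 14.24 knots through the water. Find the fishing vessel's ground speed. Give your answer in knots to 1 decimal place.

Taking east as x and north as y: velocity relative to the water = (-14.240, 0.000) knots; the water relative to ground = (-1.690, 1.690) knots.
Velocity relative to ground = (-14.240, 0.000) + (-1.690, 1.690) = (-15.930, 1.690) knots.
Speed = |(-15.930, 1.690)| = 16.019 knots.

16.0 knots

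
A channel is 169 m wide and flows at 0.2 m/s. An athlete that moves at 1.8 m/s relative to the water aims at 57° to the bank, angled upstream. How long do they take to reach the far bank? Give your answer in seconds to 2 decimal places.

The component of the athlete's velocity perpendicular to the bank is 1.8 × sin 57° = 1.510 m/s.
The flow acts along the bank and has no component across it.
Time = 169 / 1.510 = 111.950 s.

111.95 s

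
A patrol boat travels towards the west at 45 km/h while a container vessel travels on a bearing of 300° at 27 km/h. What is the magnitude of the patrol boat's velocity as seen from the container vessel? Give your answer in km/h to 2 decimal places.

Taking east as x and north as y: patrol boat velocity = (-45.000, 0.000) km/h; container vessel velocity = (-23.383, 13.500) km/h.
Velocity of patrol boat relative to container vessel = (-45.000, 0.000) − (-23.383, 13.500) = (-21.617, -13.500) km/h.
Magnitude = |(-21.617, -13.500)| = 25.486 km/h.

25.49 km/h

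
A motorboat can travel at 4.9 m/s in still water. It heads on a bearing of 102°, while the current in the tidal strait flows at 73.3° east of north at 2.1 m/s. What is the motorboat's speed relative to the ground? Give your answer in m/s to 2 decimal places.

Taking east as x and north as y: velocity relative to the water = (4.793, -1.019) m/s; the water relative to ground = (2.011, 0.603) m/s.
Velocity relative to ground = (4.793, -1.019) + (2.011, 0.603) = (6.804, -0.415) m/s.
Speed = |(6.804, -0.415)| = 6.817 m/s.

6.82 m/s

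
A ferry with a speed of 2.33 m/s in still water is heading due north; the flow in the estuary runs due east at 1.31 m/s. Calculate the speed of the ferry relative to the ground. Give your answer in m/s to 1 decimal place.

Taking east as x and north as y: velocity relative to the water = (0.000, 2.330) m/s; the water relative to ground = (1.310, 0.000) m/s.
Velocity relative to ground = (0.000, 2.330) + (1.310, 0.000) = (1.310, 2.330) m/s.
Speed = |(1.310, 2.330)| = 2.673 m/s.

2.7 m/s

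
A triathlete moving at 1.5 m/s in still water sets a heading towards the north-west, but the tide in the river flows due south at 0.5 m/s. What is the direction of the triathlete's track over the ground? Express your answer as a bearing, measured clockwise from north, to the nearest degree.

298°

Taking east as x and north as y: velocity relative to the water = (-1.061, 1.061) m/s; the water relative to ground = (0.000, -0.500) m/s.
Velocity relative to ground = (-1.061, 1.061) + (0.000, -0.500) = (-1.061, 0.561) m/s.
Bearing = atan2(-1.06, 0.56) = 297.86° clockwise from north.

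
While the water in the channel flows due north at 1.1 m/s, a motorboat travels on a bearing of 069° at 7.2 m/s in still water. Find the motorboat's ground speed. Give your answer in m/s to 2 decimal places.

7.66 m/s

Taking east as x and north as y: velocity relative to the water = (6.722, 2.580) m/s; the water relative to ground = (0.000, 1.100) m/s.
Velocity relative to ground = (6.722, 2.580) + (0.000, 1.100) = (6.722, 3.680) m/s.
Speed = |(6.722, 3.680)| = 7.663 m/s.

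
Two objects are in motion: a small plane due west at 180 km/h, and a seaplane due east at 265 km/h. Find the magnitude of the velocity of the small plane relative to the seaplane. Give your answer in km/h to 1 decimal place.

Taking east as x and north as y: small plane velocity = (-180.000, 0.000) km/h; seaplane velocity = (265.000, 0.000) km/h.
Velocity of small plane relative to seaplane = (-180.000, 0.000) − (265.000, 0.000) = (-445.000, 0.000) km/h.
Magnitude = |(-445.000, 0.000)| = 445.000 km/h.

445.0 km/h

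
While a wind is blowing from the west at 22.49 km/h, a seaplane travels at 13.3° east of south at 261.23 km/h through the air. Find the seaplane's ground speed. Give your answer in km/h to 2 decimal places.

Taking east as x and north as y: velocity relative to the air = (60.096, -254.224) km/h; the air relative to ground = (22.490, 0.000) km/h.
Velocity relative to ground = (60.096, -254.224) + (22.490, 0.000) = (82.586, -254.224) km/h.
Speed = |(82.586, -254.224)| = 267.301 km/h.

267.30 km/h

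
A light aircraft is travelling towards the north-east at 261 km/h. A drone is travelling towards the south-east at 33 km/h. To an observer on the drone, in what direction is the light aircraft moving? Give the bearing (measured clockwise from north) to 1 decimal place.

037.8°

Taking east as x and north as y: light aircraft velocity = (184.555, 184.555) km/h; drone velocity = (23.335, -23.335) km/h.
Velocity of light aircraft relative to drone = (184.555, 184.555) − (23.335, -23.335) = (161.220, 207.889) km/h.
Bearing = atan2(161.22, 207.89) = 37.79° clockwise from north.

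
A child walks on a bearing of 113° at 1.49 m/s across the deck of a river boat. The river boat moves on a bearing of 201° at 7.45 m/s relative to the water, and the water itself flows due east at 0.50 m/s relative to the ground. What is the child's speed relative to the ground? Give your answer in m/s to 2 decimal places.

In east/north components (m/s): child relative to river boat = (1.372, -0.582); river boat relative to water = (-2.670, -6.955); water relative to ground = (0.500, 0.000).
Sum = (-0.798, -7.537) m/s.
Speed = |(-0.798, -7.537)| = 7.580 m/s.

7.58 m/s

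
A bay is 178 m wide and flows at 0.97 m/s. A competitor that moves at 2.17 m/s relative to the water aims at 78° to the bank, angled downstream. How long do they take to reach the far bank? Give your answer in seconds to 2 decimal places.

83.86 s

The component of the competitor's velocity perpendicular to the bank is 2.17 × sin 78° = 2.123 m/s.
The current is parallel to the bank, so it does not affect the crossing time.
Time = 178 / 2.123 = 83.860 s.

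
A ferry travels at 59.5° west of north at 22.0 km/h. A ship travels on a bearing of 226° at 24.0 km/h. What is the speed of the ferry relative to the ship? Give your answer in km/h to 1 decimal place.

Taking east as x and north as y: ferry velocity = (-18.956, 11.166) km/h; ship velocity = (-17.264, -16.672) km/h.
Velocity of ferry relative to ship = (-18.956, 11.166) − (-17.264, -16.672) = (-1.692, 27.838) km/h.
Magnitude = |(-1.692, 27.838)| = 27.889 km/h.

27.9 km/h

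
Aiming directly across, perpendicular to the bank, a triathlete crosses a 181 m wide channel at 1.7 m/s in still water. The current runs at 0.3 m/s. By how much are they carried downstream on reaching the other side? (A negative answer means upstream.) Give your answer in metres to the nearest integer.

32 m

Perpendicular speed = 1.700 m/s; crossing time = 181 / 1.700 = 106.471 s.
Net downstream speed = 0.300 m/s.
Drift = 0.300 × 106.471 = 31.941 m (downstream).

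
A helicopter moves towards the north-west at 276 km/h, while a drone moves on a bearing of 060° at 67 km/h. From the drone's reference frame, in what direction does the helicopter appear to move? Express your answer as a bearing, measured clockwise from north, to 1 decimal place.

Taking east as x and north as y: helicopter velocity = (-195.161, 195.161) km/h; drone velocity = (58.024, 33.500) km/h.
Velocity of helicopter relative to drone = (-195.161, 195.161) − (58.024, 33.500) = (-253.185, 161.661) km/h.
Bearing = atan2(-253.19, 161.66) = 302.56° clockwise from north.

302.6°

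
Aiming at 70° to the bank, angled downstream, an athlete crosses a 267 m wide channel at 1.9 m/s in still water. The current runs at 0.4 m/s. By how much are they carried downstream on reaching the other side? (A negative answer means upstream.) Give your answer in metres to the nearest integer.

Perpendicular speed = 1.785 m/s; crossing time = 267 / 1.785 = 149.545 s.
Net downstream speed = 1.050 m/s.
Drift = 1.050 × 149.545 = 156.998 m (downstream).

157 m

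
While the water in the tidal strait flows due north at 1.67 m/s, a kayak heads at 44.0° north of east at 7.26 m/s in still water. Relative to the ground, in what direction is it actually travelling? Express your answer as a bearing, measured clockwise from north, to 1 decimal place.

037.9°

Taking east as x and north as y: velocity relative to the water = (5.222, 5.043) m/s; the water relative to ground = (0.000, 1.670) m/s.
Velocity relative to ground = (5.222, 5.043) + (0.000, 1.670) = (5.222, 6.713) m/s.
Bearing = atan2(5.22, 6.71) = 37.88° clockwise from north.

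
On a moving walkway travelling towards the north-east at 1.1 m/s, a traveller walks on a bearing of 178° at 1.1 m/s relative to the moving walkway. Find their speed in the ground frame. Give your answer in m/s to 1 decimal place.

Taking east as x and north as y: moving walkway velocity = (0.778, 0.778) m/s; traveller velocity relative to moving walkway = (0.038, -1.099) m/s.
Velocity relative to ground = (0.778, 0.778) + (0.038, -1.099) = (0.816, -0.322) m/s.
Speed = |(0.816, -0.322)| = 0.877 m/s.

0.9 m/s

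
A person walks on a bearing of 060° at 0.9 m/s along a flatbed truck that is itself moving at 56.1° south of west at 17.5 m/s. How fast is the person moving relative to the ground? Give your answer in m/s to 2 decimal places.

16.70 m/s

Taking east as x and north as y: flatbed truck velocity = (-9.761, -14.525) m/s; person velocity relative to flatbed truck = (0.779, 0.450) m/s.
Velocity relative to ground = (-9.761, -14.525) + (0.779, 0.450) = (-8.981, -14.075) m/s.
Speed = |(-8.981, -14.075)| = 16.696 m/s.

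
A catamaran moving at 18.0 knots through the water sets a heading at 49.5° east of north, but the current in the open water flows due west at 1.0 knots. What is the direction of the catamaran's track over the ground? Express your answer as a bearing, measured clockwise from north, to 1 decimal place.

Taking east as x and north as y: velocity relative to the water = (13.687, 11.690) knots; the water relative to ground = (-1.000, 0.000) knots.
Velocity relative to ground = (13.687, 11.690) + (-1.000, 0.000) = (12.687, 11.690) knots.
Bearing = atan2(12.69, 11.69) = 47.34° clockwise from north.

047.3°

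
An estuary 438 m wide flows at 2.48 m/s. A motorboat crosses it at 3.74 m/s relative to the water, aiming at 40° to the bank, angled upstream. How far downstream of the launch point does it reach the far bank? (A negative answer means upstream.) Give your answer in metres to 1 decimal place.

-70.1 m

Perpendicular speed = 2.404 m/s; crossing time = 438 / 2.404 = 182.194 s.
Net downstream speed = -0.385 m/s.
Drift = -0.385 × 182.194 = -70.146 m (upstream).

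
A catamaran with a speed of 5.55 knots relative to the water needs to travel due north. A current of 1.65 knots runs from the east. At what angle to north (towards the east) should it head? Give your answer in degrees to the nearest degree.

The current pushes perpendicular to the desired track; the heading must have a component into the current equal to 1.65 knots: 5.55 sin θ = 1.65.
sin θ = 0.2973, so θ = 17.295°.

17°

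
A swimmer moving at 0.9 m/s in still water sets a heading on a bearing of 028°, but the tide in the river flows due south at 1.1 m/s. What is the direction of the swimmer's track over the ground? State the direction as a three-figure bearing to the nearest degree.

126°

Taking east as x and north as y: velocity relative to the water = (0.423, 0.795) m/s; the water relative to ground = (0.000, -1.100) m/s.
Velocity relative to ground = (0.423, 0.795) + (0.000, -1.100) = (0.423, -0.305) m/s.
Bearing = atan2(0.42, -0.31) = 125.85° clockwise from north.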